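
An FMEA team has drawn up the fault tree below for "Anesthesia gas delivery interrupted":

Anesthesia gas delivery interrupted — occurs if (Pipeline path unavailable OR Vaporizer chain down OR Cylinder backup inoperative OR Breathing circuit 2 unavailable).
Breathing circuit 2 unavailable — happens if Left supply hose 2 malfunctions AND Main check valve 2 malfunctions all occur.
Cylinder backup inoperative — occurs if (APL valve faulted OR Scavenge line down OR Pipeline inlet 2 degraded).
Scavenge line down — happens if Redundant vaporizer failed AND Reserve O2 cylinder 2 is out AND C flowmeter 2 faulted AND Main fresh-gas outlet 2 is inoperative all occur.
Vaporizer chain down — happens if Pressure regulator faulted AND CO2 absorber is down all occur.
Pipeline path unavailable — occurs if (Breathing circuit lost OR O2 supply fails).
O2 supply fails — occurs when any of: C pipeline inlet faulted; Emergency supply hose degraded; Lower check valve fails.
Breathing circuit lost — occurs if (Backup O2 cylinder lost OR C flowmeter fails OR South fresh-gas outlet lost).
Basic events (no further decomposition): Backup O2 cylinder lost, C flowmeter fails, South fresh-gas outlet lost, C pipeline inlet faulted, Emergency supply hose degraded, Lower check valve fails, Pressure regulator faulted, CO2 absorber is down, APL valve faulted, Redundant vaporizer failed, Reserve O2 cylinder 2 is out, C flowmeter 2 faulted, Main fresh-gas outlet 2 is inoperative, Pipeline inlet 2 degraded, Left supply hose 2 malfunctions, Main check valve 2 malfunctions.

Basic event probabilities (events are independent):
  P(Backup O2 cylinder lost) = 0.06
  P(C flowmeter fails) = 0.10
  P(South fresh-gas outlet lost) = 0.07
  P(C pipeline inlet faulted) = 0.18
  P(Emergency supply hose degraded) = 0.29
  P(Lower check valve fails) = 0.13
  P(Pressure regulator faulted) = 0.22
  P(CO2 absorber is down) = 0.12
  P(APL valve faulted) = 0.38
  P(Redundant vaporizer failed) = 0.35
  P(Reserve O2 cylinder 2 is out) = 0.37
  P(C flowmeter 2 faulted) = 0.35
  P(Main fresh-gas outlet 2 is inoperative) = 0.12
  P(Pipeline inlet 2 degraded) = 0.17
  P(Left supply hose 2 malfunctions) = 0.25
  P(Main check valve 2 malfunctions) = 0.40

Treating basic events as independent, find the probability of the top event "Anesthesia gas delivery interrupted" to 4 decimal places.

0.8213

P(Breathing circuit lost) [OR] = 1 − (1−0.06) × (1−0.10) × (1−0.07) = 0.213220
P(O2 supply fails) [OR] = 1 − (1−0.18) × (1−0.29) × (1−0.13) = 0.493486
P(Pipeline path unavailable) [OR] = 1 − (1−0.213220) × (1−0.493486) = 0.601485
P(Vaporizer chain down) [AND] = 0.22 × 0.12 = 0.026400
P(Scavenge line down) [AND] = 0.35 × 0.37 × 0.35 × 0.12 = 0.005439
P(Cylinder backup inoperative) [OR] = 1 − (1−0.38) × (1−0.005439) × (1−0.17) = 0.488199
P(Breathing circuit 2 unavailable) [AND] = 0.25 × 0.40 = 0.100000
P(Anesthesia gas delivery interrupted) [OR] = 1 − (1−0.601485) × (1−0.026400) × (1−0.488199) × (1−0.100000) = 0.821282
Rounded to 4 decimal places: P(Anesthesia gas delivery interrupted) ≈ 0.8213.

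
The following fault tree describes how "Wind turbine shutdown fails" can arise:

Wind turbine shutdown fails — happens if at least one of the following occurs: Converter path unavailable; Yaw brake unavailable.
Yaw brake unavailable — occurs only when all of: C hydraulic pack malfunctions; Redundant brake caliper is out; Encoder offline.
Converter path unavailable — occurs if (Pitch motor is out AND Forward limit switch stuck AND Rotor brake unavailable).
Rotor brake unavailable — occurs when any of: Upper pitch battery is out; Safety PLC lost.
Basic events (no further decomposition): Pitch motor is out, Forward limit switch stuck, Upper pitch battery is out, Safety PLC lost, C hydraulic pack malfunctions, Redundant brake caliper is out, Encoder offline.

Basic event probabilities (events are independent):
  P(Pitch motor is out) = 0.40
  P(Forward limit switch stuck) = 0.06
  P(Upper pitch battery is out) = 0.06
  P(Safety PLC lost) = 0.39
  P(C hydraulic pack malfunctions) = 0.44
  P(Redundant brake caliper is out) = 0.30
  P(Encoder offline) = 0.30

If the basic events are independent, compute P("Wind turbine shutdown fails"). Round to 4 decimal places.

0.0494

P(Rotor brake unavailable) [OR] = 1 − (1−0.06) × (1−0.39) = 0.426600
P(Converter path unavailable) [AND] = 0.40 × 0.06 × 0.426600 = 0.010238
P(Yaw brake unavailable) [AND] = 0.44 × 0.30 × 0.30 = 0.039600
P(Wind turbine shutdown fails) [OR] = 1 − (1−0.010238) × (1−0.039600) = 0.049433
Rounded to 4 decimal places: P(Wind turbine shutdown fails) ≈ 0.0494.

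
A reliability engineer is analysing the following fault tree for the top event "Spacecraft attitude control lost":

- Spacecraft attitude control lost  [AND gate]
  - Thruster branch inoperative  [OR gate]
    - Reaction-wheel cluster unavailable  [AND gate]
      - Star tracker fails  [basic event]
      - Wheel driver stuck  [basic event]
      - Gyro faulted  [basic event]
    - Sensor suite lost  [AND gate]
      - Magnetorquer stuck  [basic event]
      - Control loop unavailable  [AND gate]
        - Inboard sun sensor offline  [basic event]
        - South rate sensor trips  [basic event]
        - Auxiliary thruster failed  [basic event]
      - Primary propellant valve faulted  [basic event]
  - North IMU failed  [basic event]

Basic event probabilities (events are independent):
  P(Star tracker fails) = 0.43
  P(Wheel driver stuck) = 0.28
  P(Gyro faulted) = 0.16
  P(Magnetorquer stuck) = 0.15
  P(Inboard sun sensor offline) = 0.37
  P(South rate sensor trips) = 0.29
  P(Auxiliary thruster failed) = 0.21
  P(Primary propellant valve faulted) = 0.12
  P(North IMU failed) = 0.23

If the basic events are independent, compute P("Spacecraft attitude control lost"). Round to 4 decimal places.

P(Reaction-wheel cluster unavailable) [AND] = 0.43 × 0.28 × 0.16 = 0.019264
P(Control loop unavailable) [AND] = 0.37 × 0.29 × 0.21 = 0.022533
P(Sensor suite lost) [AND] = 0.15 × 0.022533 × 0.12 = 0.000406
P(Thruster branch inoperative) [OR] = 1 − (1−0.019264) × (1−0.000406) = 0.019662
P(Spacecraft attitude control lost) [AND] = 0.019662 × 0.23 = 0.004522
Rounded to 4 decimal places: P(Spacecraft attitude control lost) ≈ 0.0045.

0.0045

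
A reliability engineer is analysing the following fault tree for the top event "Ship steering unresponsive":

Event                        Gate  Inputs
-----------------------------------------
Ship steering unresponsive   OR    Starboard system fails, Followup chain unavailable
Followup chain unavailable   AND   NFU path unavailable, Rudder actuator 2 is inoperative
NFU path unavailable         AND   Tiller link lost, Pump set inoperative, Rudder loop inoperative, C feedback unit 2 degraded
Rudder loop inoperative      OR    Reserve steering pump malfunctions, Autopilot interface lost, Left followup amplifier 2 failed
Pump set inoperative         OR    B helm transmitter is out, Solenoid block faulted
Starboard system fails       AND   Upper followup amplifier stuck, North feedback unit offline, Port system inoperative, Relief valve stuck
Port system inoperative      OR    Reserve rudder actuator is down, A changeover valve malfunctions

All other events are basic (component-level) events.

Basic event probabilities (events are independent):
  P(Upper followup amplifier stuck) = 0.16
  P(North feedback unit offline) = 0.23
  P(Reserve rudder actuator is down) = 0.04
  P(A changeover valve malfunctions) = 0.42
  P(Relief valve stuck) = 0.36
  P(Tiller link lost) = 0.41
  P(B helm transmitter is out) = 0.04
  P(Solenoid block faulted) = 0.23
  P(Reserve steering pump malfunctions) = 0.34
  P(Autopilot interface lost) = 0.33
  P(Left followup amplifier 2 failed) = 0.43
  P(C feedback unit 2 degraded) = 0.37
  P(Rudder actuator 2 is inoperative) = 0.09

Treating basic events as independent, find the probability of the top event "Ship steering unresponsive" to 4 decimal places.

0.0085

P(Port system inoperative) [OR] = 1 − (1−0.04) × (1−0.42) = 0.443200
P(Starboard system fails) [AND] = 0.16 × 0.23 × 0.443200 × 0.36 = 0.005872
P(Pump set inoperative) [OR] = 1 − (1−0.04) × (1−0.23) = 0.260800
P(Rudder loop inoperative) [OR] = 1 − (1−0.34) × (1−0.33) × (1−0.43) = 0.747946
P(NFU path unavailable) [AND] = 0.41 × 0.260800 × 0.747946 × 0.37 = 0.029591
P(Followup chain unavailable) [AND] = 0.029591 × 0.09 = 0.002663
P(Ship steering unresponsive) [OR] = 1 − (1−0.005872) × (1−0.002663) = 0.008519
Rounded to 4 decimal places: P(Ship steering unresponsive) ≈ 0.0085.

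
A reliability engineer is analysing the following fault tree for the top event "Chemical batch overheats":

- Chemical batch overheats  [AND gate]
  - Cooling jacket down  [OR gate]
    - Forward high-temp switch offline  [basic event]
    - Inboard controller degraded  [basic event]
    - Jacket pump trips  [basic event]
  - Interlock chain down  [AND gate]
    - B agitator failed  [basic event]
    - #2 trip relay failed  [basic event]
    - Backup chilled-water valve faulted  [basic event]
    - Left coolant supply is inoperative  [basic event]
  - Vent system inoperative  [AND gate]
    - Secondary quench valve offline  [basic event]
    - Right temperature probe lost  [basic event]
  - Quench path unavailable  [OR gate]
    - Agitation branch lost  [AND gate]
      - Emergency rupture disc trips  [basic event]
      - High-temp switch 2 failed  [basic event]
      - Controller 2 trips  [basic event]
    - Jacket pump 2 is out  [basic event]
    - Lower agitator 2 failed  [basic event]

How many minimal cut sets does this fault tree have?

9

Cooling jacket down [OR]: union of children's cut sets → 3 cut set(s).
Interlock chain down [AND]: one cut set from each child combined → 1 × 1 × 1 × 1 = 1 cut set(s).
Vent system inoperative [AND]: one cut set from each child combined → 1 × 1 = 1 cut set(s).
Agitation branch lost [AND]: one cut set from each child combined → 1 × 1 × 1 = 1 cut set(s).
Quench path unavailable [OR]: union of children's cut sets → 3 cut set(s).
Chemical batch overheats [AND]: one cut set from each child combined → 3 × 1 × 1 × 3 = 9 cut set(s).
Minimal cut sets: {#2 trip relay failed, B agitator failed, Backup chilled-water valve faulted, Controller 2 trips, Emergency rupture disc trips, Forward high-temp switch offline, High-temp switch 2 failed, Left coolant supply is inoperative, Right temperature probe lost, Secondary quench valve offline}; {#2 trip relay failed, B agitator failed, Backup chilled-water valve faulted, Forward high-temp switch offline, Jacket pump 2 is out, Left coolant supply is inoperative, Right temperature probe lost, Secondary quench valve offline}; {#2 trip relay failed, B agitator failed, Backup chilled-water valve faulted, Forward high-temp switch offline, Left coolant supply is inoperative, Lower agitator 2 failed, Right temperature probe lost, Secondary quench valve offline}; {#2 trip relay failed, B agitator failed, Backup chilled-water valve faulted, Controller 2 trips, Emergency rupture disc trips, High-temp switch 2 failed, Inboard controller degraded, Left coolant supply is inoperative, Right temperature probe lost, Secondary quench valve offline}; {#2 trip relay failed, B agitator failed, Backup chilled-water valve faulted, Inboard controller degraded, Jacket pump 2 is out, Left coolant supply is inoperative, Right temperature probe lost, Secondary quench valve offline}; {#2 trip relay failed, B agitator failed, Backup chilled-water valve faulted, Inboard controller degraded, Left coolant supply is inoperative, Lower agitator 2 failed, Right temperature probe lost, Secondary quench valve offline}; {#2 trip relay failed, B agitator failed, Backup chilled-water valve faulted, Controller 2 trips, Emergency rupture disc trips, High-temp switch 2 failed, Jacket pump trips, Left coolant supply is inoperative, Right temperature probe lost, Secondary quench valve offline}; {#2 trip relay failed, B agitator failed, Backup chilled-water valve faulted, Jacket pump 2 is out, Jacket pump trips, Left coolant supply is inoperative, Right temperature probe lost, Secondary quench valve offline}; {#2 trip relay failed, B agitator failed, Backup chilled-water valve faulted, Jacket pump trips, Left coolant supply is inoperative, Lower agitator 2 failed, Right temperature probe lost, Secondary quench valve offline}.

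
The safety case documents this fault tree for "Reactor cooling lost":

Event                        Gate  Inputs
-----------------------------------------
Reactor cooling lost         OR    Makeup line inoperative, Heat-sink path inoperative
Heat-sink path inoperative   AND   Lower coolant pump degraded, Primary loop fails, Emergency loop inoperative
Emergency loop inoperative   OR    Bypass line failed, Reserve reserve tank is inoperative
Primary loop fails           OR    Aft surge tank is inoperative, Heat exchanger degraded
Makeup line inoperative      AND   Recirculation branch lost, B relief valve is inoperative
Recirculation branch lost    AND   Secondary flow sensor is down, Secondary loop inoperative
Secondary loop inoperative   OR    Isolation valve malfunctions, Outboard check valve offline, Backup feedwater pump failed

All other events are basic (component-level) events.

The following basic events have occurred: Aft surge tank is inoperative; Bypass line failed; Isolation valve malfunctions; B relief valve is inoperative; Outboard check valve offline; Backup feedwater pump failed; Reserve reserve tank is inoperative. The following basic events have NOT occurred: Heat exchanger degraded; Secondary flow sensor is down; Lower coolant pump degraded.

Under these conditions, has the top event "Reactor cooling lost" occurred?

Secondary loop inoperative [OR]: Isolation valve malfunctions=occurs, Outboard check valve offline=occurs, Backup feedwater pump failed=occurs → at least one input occurs → occurs.
Recirculation branch lost [AND]: Secondary flow sensor is down=not, Secondary loop inoperative=occurs → not all inputs occur → does not occur.
Makeup line inoperative [AND]: Recirculation branch lost=not, B relief valve is inoperative=occurs → not all inputs occur → does not occur.
Primary loop fails [OR]: Aft surge tank is inoperative=occurs, Heat exchanger degraded=not → at least one input occurs → occurs.
Emergency loop inoperative [OR]: Bypass line failed=occurs, Reserve reserve tank is inoperative=occurs → at least one input occurs → occurs.
Heat-sink path inoperative [AND]: Lower coolant pump degraded=not, Primary loop fails=occurs, Emergency loop inoperative=occurs → not all inputs occur → does not occur.
Reactor cooling lost [OR]: Makeup line inoperative=not, Heat-sink path inoperative=not → no input occurs → does not occur.

No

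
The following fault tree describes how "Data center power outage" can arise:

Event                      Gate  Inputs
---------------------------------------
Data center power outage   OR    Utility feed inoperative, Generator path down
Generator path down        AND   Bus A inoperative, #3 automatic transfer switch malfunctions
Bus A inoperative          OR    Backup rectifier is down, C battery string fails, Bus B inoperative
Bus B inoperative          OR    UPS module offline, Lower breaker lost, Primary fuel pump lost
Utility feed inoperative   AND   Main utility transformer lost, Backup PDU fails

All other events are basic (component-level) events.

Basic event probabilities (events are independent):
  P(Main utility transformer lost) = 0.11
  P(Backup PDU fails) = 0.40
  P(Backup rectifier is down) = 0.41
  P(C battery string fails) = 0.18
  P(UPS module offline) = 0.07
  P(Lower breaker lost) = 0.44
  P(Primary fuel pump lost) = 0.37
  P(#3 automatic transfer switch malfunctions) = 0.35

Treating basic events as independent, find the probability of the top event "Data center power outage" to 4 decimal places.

0.3255

P(Utility feed inoperative) [AND] = 0.11 × 0.40 = 0.044000
P(Bus B inoperative) [OR] = 1 − (1−0.07) × (1−0.44) × (1−0.37) = 0.671896
P(Bus A inoperative) [OR] = 1 − (1−0.41) × (1−0.18) × (1−0.671896) = 0.841263
P(Generator path down) [AND] = 0.841263 × 0.35 = 0.294442
P(Data center power outage) [OR] = 1 − (1−0.044000) × (1−0.294442) = 0.325487
Rounded to 4 decimal places: P(Data center power outage) ≈ 0.3255.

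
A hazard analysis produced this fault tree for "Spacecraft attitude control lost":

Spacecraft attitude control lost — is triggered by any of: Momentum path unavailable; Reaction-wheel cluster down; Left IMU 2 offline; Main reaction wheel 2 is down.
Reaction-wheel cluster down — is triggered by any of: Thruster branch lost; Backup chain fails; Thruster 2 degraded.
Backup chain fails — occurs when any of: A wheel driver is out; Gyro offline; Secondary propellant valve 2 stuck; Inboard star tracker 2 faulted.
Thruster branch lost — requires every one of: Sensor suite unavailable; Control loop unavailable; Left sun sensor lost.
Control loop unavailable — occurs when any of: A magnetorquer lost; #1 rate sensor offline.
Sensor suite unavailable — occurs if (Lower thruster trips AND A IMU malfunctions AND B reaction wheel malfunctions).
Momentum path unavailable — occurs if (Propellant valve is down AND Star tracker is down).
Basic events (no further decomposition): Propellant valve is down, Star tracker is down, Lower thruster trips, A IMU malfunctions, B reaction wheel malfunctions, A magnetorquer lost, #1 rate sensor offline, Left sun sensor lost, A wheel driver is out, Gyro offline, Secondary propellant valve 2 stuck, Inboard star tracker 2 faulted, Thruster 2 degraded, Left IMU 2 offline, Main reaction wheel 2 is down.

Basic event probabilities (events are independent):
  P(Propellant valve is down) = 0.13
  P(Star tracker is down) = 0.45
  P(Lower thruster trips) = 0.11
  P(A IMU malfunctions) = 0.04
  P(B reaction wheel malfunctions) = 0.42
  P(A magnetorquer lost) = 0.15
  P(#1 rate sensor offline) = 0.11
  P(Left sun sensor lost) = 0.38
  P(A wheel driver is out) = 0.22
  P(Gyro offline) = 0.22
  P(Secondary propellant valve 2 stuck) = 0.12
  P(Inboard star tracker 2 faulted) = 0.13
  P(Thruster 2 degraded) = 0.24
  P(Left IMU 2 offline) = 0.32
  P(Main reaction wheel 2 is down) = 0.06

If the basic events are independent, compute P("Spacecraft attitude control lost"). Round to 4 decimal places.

P(Momentum path unavailable) [AND] = 0.13 × 0.45 = 0.058500
P(Sensor suite unavailable) [AND] = 0.11 × 0.04 × 0.42 = 0.001848
P(Control loop unavailable) [OR] = 1 − (1−0.15) × (1−0.11) = 0.243500
P(Thruster branch lost) [AND] = 0.001848 × 0.243500 × 0.38 = 0.000171
P(Backup chain fails) [OR] = 1 − (1−0.22) × (1−0.22) × (1−0.12) × (1−0.13) = 0.534209
P(Reaction-wheel cluster down) [OR] = 1 − (1−0.000171) × (1−0.534209) × (1−0.24) = 0.646059
P(Spacecraft attitude control lost) [OR] = 1 − (1−0.058500) × (1−0.646059) × (1−0.32) × (1−0.06) = 0.786996
Rounded to 4 decimal places: P(Spacecraft attitude control lost) ≈ 0.7870.

0.7870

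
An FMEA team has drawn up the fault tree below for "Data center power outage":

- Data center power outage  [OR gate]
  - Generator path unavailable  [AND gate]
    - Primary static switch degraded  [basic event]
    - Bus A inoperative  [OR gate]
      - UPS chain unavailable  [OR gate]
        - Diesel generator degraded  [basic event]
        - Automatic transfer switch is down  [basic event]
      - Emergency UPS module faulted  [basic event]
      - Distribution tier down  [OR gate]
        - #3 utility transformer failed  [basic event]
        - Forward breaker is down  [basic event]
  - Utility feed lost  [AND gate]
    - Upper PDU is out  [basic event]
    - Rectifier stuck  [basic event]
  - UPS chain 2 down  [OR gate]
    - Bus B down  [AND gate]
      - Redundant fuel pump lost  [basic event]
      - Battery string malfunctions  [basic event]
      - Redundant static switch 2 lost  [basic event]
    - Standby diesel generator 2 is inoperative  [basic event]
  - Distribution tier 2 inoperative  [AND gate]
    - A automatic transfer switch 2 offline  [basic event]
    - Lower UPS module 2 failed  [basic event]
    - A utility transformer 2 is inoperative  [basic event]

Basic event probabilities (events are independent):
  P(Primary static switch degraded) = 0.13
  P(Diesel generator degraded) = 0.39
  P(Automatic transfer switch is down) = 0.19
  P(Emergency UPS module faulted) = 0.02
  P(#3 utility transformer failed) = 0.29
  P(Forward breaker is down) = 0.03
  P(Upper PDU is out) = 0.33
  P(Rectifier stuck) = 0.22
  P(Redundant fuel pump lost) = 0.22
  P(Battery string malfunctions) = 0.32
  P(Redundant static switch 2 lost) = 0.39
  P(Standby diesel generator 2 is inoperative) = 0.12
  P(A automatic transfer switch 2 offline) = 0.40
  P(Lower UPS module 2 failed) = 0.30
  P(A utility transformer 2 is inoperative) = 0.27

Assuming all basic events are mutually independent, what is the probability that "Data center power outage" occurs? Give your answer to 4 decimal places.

P(UPS chain unavailable) [OR] = 1 − (1−0.39) × (1−0.19) = 0.505900
P(Distribution tier down) [OR] = 1 − (1−0.29) × (1−0.03) = 0.311300
P(Bus A inoperative) [OR] = 1 − (1−0.505900) × (1−0.02) × (1−0.311300) = 0.666519
P(Generator path unavailable) [AND] = 0.13 × 0.666519 = 0.086647
P(Utility feed lost) [AND] = 0.33 × 0.22 = 0.072600
P(Bus B down) [AND] = 0.22 × 0.32 × 0.39 = 0.027456
P(UPS chain 2 down) [OR] = 1 − (1−0.027456) × (1−0.12) = 0.144161
P(Distribution tier 2 inoperative) [AND] = 0.40 × 0.30 × 0.27 = 0.032400
P(Data center power outage) [OR] = 1 − (1−0.086647) × (1−0.072600) × (1−0.144161) × (1−0.032400) = 0.298555
Rounded to 4 decimal places: P(Data center power outage) ≈ 0.2986.

0.2986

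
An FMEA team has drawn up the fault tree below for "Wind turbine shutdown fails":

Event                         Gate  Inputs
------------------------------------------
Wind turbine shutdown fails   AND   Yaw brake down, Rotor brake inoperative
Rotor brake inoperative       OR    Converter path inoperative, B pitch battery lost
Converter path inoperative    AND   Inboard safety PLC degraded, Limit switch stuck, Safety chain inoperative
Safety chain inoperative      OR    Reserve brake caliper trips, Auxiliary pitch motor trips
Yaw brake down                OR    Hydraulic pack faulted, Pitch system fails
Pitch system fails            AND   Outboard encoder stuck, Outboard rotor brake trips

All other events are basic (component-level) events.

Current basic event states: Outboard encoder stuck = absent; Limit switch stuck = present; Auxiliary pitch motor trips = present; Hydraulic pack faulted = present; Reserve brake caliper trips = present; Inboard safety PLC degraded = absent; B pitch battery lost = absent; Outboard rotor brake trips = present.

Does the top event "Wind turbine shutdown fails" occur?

No

Pitch system fails [AND]: Outboard encoder stuck=not, Outboard rotor brake trips=occurs → not all inputs occur → does not occur.
Yaw brake down [OR]: Hydraulic pack faulted=occurs, Pitch system fails=not → at least one input occurs → occurs.
Safety chain inoperative [OR]: Reserve brake caliper trips=occurs, Auxiliary pitch motor trips=occurs → at least one input occurs → occurs.
Converter path inoperative [AND]: Inboard safety PLC degraded=not, Limit switch stuck=occurs, Safety chain inoperative=occurs → not all inputs occur → does not occur.
Rotor brake inoperative [OR]: Converter path inoperative=not, B pitch battery lost=not → no input occurs → does not occur.
Wind turbine shutdown fails [AND]: Yaw brake down=occurs, Rotor brake inoperative=not → not all inputs occur → does not occur.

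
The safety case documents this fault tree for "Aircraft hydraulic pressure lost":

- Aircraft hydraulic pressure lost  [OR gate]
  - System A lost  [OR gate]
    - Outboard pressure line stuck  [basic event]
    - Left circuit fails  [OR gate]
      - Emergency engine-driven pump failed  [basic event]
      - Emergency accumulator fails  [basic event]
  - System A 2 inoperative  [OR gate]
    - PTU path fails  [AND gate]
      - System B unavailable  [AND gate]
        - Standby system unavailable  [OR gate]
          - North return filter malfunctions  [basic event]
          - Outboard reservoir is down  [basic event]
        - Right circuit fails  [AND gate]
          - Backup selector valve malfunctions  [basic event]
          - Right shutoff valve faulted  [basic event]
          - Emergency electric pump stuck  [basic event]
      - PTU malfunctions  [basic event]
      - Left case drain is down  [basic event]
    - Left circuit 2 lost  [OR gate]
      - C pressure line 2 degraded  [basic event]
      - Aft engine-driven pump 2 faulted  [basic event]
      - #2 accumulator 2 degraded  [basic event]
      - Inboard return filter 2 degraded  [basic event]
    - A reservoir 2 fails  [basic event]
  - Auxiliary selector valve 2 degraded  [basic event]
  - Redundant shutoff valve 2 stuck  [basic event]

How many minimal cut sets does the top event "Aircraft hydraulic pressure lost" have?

Left circuit fails [OR]: union of children's cut sets → 2 cut set(s).
System A lost [OR]: union of children's cut sets → 3 cut set(s).
Standby system unavailable [OR]: union of children's cut sets → 2 cut set(s).
Right circuit fails [AND]: one cut set from each child combined → 1 × 1 × 1 = 1 cut set(s).
System B unavailable [AND]: one cut set from each child combined → 2 × 1 = 2 cut set(s).
PTU path fails [AND]: one cut set from each child combined → 2 × 1 × 1 = 2 cut set(s).
Left circuit 2 lost [OR]: union of children's cut sets → 4 cut set(s).
System A 2 inoperative [OR]: union of children's cut sets → 7 cut set(s).
Aircraft hydraulic pressure lost [OR]: union of children's cut sets → 12 cut set(s).

12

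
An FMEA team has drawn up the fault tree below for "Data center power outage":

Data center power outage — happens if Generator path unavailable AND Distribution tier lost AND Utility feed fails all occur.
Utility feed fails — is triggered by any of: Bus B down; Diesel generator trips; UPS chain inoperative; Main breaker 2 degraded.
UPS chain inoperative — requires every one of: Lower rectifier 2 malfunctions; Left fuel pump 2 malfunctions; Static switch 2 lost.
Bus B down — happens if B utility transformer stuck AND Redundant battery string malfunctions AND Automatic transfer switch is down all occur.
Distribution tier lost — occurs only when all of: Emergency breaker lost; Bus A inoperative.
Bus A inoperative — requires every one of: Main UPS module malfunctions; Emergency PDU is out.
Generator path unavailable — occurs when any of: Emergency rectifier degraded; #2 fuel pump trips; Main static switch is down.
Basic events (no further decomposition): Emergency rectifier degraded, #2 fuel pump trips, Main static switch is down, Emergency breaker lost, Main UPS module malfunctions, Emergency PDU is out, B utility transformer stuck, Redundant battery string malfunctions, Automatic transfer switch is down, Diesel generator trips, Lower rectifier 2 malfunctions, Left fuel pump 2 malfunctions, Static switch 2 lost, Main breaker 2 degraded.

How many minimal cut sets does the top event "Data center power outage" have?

12

Generator path unavailable [OR]: union of children's cut sets → 3 cut set(s).
Bus A inoperative [AND]: one cut set from each child combined → 1 × 1 = 1 cut set(s).
Distribution tier lost [AND]: one cut set from each child combined → 1 × 1 = 1 cut set(s).
Bus B down [AND]: one cut set from each child combined → 1 × 1 × 1 = 1 cut set(s).
UPS chain inoperative [AND]: one cut set from each child combined → 1 × 1 × 1 = 1 cut set(s).
Utility feed fails [OR]: union of children's cut sets → 4 cut set(s).
Data center power outage [AND]: one cut set from each child combined → 3 × 1 × 4 = 12 cut set(s).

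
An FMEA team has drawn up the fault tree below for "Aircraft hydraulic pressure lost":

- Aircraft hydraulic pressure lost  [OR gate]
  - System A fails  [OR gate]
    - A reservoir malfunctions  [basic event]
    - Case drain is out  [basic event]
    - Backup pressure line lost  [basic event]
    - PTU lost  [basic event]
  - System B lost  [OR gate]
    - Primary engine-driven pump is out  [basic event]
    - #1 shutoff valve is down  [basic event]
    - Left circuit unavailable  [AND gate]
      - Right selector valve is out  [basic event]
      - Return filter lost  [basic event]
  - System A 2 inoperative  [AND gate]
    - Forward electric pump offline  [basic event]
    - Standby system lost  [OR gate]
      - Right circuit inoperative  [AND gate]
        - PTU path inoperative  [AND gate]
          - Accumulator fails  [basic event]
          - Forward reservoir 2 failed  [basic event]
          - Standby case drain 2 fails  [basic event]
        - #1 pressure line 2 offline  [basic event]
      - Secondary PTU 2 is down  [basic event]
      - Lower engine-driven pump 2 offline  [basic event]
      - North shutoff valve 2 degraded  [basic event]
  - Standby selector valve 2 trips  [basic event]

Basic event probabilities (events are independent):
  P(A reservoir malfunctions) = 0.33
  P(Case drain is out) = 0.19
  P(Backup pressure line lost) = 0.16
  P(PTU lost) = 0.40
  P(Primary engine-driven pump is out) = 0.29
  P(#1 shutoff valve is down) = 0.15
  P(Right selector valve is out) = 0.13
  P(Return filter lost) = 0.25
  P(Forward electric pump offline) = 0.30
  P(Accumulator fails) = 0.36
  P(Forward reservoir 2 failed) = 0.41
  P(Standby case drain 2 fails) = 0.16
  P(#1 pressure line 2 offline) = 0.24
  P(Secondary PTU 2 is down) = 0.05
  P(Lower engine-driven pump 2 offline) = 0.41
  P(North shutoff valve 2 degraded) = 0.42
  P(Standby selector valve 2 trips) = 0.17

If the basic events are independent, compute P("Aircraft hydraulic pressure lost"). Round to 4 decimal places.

0.8944

P(System A fails) [OR] = 1 − (1−0.33) × (1−0.19) × (1−0.16) × (1−0.40) = 0.726479
P(Left circuit unavailable) [AND] = 0.13 × 0.25 = 0.032500
P(System B lost) [OR] = 1 − (1−0.29) × (1−0.15) × (1−0.032500) = 0.416114
P(PTU path inoperative) [AND] = 0.36 × 0.41 × 0.16 = 0.023616
P(Right circuit inoperative) [AND] = 0.023616 × 0.24 = 0.005668
P(Standby system lost) [OR] = 1 − (1−0.005668) × (1−0.05) × (1−0.41) × (1−0.42) = 0.676753
P(System A 2 inoperative) [AND] = 0.30 × 0.676753 = 0.203026
P(Aircraft hydraulic pressure lost) [OR] = 1 − (1−0.726479) × (1−0.416114) × (1−0.203026) × (1−0.17) = 0.894357
Rounded to 4 decimal places: P(Aircraft hydraulic pressure lost) ≈ 0.8944.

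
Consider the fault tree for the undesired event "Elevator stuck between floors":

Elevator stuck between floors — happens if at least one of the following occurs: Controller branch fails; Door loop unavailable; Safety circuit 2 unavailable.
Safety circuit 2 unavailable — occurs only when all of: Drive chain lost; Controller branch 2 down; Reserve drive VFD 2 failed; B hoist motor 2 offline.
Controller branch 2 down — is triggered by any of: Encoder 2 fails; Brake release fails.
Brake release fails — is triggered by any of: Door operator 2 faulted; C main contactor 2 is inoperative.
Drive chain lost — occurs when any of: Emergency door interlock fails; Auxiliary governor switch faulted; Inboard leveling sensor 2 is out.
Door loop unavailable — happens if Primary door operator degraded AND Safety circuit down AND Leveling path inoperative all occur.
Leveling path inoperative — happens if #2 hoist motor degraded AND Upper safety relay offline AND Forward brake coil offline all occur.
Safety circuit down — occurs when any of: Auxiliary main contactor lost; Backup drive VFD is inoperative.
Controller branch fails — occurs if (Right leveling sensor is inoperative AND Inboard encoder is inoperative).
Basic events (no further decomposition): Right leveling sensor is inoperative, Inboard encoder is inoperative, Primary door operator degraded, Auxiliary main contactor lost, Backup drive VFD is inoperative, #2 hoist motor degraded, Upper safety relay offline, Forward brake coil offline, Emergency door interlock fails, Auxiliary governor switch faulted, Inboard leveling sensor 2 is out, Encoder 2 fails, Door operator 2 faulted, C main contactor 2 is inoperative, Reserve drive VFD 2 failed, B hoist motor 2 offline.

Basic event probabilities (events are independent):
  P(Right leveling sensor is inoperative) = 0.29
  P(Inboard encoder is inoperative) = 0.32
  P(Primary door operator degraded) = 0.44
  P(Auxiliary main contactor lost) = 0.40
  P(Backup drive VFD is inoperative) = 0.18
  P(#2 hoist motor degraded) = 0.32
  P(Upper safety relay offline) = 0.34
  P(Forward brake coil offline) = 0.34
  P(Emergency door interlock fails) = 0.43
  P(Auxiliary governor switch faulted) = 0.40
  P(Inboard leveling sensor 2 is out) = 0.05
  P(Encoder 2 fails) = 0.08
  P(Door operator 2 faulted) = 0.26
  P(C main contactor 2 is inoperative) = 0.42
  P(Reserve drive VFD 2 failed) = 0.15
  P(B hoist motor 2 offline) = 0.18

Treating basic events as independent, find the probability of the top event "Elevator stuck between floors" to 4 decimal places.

P(Controller branch fails) [AND] = 0.29 × 0.32 = 0.092800
P(Safety circuit down) [OR] = 1 − (1−0.40) × (1−0.18) = 0.508000
P(Leveling path inoperative) [AND] = 0.32 × 0.34 × 0.34 = 0.036992
P(Door loop unavailable) [AND] = 0.44 × 0.508000 × 0.036992 = 0.008268
P(Drive chain lost) [OR] = 1 − (1−0.43) × (1−0.40) × (1−0.05) = 0.675100
P(Brake release fails) [OR] = 1 − (1−0.26) × (1−0.42) = 0.570800
P(Controller branch 2 down) [OR] = 1 − (1−0.08) × (1−0.570800) = 0.605136
P(Safety circuit 2 unavailable) [AND] = 0.675100 × 0.605136 × 0.15 × 0.18 = 0.011030
P(Elevator stuck between floors) [OR] = 1 − (1−0.092800) × (1−0.008268) × (1−0.011030) = 0.110224
Rounded to 4 decimal places: P(Elevator stuck between floors) ≈ 0.1102.

0.1102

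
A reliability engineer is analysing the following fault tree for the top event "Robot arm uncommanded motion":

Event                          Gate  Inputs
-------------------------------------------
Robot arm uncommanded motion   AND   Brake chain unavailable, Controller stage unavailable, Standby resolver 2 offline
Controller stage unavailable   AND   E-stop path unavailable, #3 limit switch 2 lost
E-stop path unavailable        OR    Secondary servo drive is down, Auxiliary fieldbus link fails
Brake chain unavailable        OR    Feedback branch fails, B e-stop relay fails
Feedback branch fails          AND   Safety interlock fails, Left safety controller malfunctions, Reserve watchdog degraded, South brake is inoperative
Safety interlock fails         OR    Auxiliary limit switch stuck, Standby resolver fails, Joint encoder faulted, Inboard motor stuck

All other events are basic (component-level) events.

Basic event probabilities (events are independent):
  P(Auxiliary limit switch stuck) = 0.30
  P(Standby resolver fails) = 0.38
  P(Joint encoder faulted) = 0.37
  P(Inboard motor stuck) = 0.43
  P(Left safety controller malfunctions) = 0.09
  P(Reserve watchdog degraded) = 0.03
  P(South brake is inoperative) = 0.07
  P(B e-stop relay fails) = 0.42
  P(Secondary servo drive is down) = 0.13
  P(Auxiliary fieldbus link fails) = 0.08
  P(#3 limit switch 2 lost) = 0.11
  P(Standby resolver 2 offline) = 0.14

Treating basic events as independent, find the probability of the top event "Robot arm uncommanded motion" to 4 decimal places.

0.0013

P(Safety interlock fails) [OR] = 1 − (1−0.30) × (1−0.38) × (1−0.37) × (1−0.43) = 0.844151
P(Feedback branch fails) [AND] = 0.844151 × 0.09 × 0.03 × 0.07 = 0.000160
P(Brake chain unavailable) [OR] = 1 − (1−0.000160) × (1−0.42) = 0.420093
P(E-stop path unavailable) [OR] = 1 − (1−0.13) × (1−0.08) = 0.199600
P(Controller stage unavailable) [AND] = 0.199600 × 0.11 = 0.021956
P(Robot arm uncommanded motion) [AND] = 0.420093 × 0.021956 × 0.14 = 0.001291
Rounded to 4 decimal places: P(Robot arm uncommanded motion) ≈ 0.0013.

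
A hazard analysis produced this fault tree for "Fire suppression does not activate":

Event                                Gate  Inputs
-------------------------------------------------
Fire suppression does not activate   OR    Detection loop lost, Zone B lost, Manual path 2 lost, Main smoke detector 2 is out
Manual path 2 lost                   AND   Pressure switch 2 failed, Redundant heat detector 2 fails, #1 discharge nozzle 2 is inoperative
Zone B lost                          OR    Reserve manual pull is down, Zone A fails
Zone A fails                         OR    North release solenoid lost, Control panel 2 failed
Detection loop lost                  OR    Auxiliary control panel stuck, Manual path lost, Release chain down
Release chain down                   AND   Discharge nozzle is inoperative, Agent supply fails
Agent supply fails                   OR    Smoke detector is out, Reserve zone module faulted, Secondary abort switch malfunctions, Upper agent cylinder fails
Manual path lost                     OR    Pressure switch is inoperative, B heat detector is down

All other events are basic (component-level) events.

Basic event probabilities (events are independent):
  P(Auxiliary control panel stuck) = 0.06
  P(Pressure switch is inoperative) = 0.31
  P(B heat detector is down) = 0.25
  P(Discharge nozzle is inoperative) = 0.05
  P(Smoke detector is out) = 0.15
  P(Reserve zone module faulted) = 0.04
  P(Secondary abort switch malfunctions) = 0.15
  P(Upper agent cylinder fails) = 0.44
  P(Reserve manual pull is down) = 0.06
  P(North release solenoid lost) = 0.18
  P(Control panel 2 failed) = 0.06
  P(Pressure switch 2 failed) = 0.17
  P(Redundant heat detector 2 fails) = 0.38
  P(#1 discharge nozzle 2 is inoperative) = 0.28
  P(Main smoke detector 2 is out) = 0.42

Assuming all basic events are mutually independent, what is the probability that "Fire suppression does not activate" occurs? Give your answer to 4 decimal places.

0.8054

P(Manual path lost) [OR] = 1 − (1−0.31) × (1−0.25) = 0.482500
P(Agent supply fails) [OR] = 1 − (1−0.15) × (1−0.04) × (1−0.15) × (1−0.44) = 0.611584
P(Release chain down) [AND] = 0.05 × 0.611584 = 0.030579
P(Detection loop lost) [OR] = 1 − (1−0.06) × (1−0.482500) × (1−0.030579) = 0.528425
P(Zone A fails) [OR] = 1 − (1−0.18) × (1−0.06) = 0.229200
P(Zone B lost) [OR] = 1 − (1−0.06) × (1−0.229200) = 0.275448
P(Manual path 2 lost) [AND] = 0.17 × 0.38 × 0.28 = 0.018088
P(Fire suppression does not activate) [OR] = 1 − (1−0.528425) × (1−0.275448) × (1−0.018088) × (1−0.42) = 0.805410
Rounded to 4 decimal places: P(Fire suppression does not activate) ≈ 0.8054.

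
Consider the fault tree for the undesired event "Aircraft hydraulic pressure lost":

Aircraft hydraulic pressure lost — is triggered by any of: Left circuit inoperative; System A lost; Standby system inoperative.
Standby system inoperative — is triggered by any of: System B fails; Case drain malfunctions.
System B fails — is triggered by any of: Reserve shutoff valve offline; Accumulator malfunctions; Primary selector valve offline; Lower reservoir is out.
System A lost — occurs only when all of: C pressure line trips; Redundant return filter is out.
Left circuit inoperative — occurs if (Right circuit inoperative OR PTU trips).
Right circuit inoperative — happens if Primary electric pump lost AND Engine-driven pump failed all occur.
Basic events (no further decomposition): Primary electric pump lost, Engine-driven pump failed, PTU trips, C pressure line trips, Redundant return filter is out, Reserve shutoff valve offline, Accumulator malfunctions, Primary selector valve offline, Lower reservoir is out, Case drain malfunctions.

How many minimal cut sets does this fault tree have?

8

Right circuit inoperative [AND]: one cut set from each child combined → 1 × 1 = 1 cut set(s).
Left circuit inoperative [OR]: union of children's cut sets → 2 cut set(s).
System A lost [AND]: one cut set from each child combined → 1 × 1 = 1 cut set(s).
System B fails [OR]: union of children's cut sets → 4 cut set(s).
Standby system inoperative [OR]: union of children's cut sets → 5 cut set(s).
Aircraft hydraulic pressure lost [OR]: union of children's cut sets → 8 cut set(s).
Minimal cut sets: {Engine-driven pump failed, Primary electric pump lost}; {PTU trips}; {C pressure line trips, Redundant return filter is out}; {Reserve shutoff valve offline}; {Accumulator malfunctions}; {Primary selector valve offline}; {Lower reservoir is out}; {Case drain malfunctions}.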